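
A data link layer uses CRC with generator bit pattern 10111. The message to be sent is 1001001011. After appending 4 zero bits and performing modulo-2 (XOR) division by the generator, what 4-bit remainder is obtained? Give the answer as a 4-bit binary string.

1011

Append 4 zeros: 10010010110000. Divide by 10111 (XOR where the leading bit is 1):
  pos 0: 10010 XOR 10111 = 00101
  pos 2: 10101 XOR 10111 = 00010
  pos 5: 10011 XOR 10111 = 00100
  pos 7: 10000 XOR 10111 = 00111
  pos 9: 11100 XOR 10111 = 01011
Remainder (last 4 bits) = 1011. This is the CRC / FCS.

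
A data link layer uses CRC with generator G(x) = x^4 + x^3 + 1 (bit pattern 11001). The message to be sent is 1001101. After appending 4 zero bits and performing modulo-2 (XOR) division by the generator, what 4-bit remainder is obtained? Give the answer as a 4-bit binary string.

Append 4 zeros: 10011010000. Divide by 11001 (XOR where the leading bit is 1):
  pos 0: 10011 XOR 11001 = 01010
  pos 1: 10100 XOR 11001 = 01101
  pos 2: 11011 XOR 11001 = 00010
  pos 5: 10000 XOR 11001 = 01001
  pos 6: 10010 XOR 11001 = 01011
Remainder (last 4 bits) = 1011. This is the CRC / FCS.

1011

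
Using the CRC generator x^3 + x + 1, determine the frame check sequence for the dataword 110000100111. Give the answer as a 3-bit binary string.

100

Append 3 zeros: 110000100111000. Divide by 1011 (XOR where the leading bit is 1):
  pos 0: 1100 XOR 1011 = 0111
  pos 1: 1110 XOR 1011 = 0101
  pos 2: 1010 XOR 1011 = 0001
  pos 5: 1100 XOR 1011 = 0111
  pos 6: 1111 XOR 1011 = 0100
  pos 7: 1001 XOR 1011 = 0010
  pos 9: 1010 XOR 1011 = 0001
Remainder (last 3 bits) = 100. This is the CRC / FCS.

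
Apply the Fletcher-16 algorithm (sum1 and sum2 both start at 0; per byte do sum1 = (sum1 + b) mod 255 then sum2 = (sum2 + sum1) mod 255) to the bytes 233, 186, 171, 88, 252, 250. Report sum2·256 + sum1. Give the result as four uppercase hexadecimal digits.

Running sums (mod 255):
  after byte 0 (233): sum1=233, sum2=233
  after byte 1 (186): sum1=164, sum2=142
  after byte 2 (171): sum1=80, sum2=222
  after byte 3 (88): sum1=168, sum2=135
  after byte 4 (252): sum1=165, sum2=45
  after byte 5 (250): sum1=160, sum2=205
Checksum = sum2·256 + sum1 = 205·256 + 160 = 52640 = 0xCDA0.

CDA0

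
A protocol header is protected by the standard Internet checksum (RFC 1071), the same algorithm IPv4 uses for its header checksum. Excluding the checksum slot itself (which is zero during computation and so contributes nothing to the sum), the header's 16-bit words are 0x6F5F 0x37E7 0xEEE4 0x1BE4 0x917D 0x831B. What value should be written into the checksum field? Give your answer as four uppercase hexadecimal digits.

3957

One's-complement addition (fold any carry out of bit 15 back into bit 0):
  0x6F5F + 0x37E7 = 0x0A746
  0xA746 + 0xEEE4 = 0x1962A → wrap carry → 0x962B
  0x962B + 0x1BE4 = 0x0B20F
  0xB20F + 0x917D = 0x1438C → wrap carry → 0x438D
  0x438D + 0x831B = 0x0C6A8
One's-complement sum = 0xC6A8.
Checksum = ~0xC6A8 & 0xFFFF = 0x3957.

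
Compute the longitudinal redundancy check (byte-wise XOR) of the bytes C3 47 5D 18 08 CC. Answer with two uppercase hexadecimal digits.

05

XOR the bytes together:
  start with 0xC3
  0xC3 ⊕ 0x47 = 0x84
  0x84 ⊕ 0x5D = 0xD9
  0xD9 ⊕ 0x18 = 0xC1
  0xC1 ⊕ 0x08 = 0xC9
  0xC9 ⊕ 0xCC = 0x05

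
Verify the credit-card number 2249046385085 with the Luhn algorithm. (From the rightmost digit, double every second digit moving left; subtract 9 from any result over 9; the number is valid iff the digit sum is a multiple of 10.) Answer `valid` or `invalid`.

From the right, keep odd positions and double even positions (subtract 9 from any doubled value over 9):
  doubled (positions 2,4,...): 7 1 6 8 9 4 → sum 35
  kept (positions 1,3,...): 5 0 8 6 0 4 2 → sum 25
Total = 60.
60 mod 10 = 0, so the number is valid.

valid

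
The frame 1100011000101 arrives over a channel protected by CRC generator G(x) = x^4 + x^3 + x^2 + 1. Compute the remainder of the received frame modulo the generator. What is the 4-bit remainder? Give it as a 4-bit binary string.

0000

Modulo-2 division of 1100011000101 by 11101:
  pos 0: 11000 XOR 11101 = 00101
  pos 2: 10111 XOR 11101 = 01010
  pos 3: 10100 XOR 11101 = 01001
  pos 4: 10010 XOR 11101 = 01111
  pos 5: 11110 XOR 11101 = 00011
  pos 8: 11101 XOR 11101 = 00000
Remainder = 0000 (zero — the frame passes the CRC check).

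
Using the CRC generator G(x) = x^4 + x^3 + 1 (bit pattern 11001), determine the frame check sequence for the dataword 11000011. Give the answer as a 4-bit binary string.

Append 4 zeros: 110000110000. Divide by 11001 (XOR where the leading bit is 1):
  pos 0: 11000 XOR 11001 = 00001
  pos 4: 10110 XOR 11001 = 01111
  pos 5: 11110 XOR 11001 = 00111
  pos 7: 11100 XOR 11001 = 00101
Remainder (last 4 bits) = 0101. This is the CRC / FCS.

0101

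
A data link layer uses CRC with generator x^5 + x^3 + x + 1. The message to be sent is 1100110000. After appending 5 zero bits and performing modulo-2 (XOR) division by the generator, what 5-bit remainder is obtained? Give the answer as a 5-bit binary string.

00101

Append 5 zeros: 110011000000000. Divide by 101011 (XOR where the leading bit is 1):
  pos 0: 110011 XOR 101011 = 011000
  pos 1: 110000 XOR 101011 = 011011
  pos 2: 110110 XOR 101011 = 011101
  pos 3: 111010 XOR 101011 = 010001
  pos 4: 100010 XOR 101011 = 001001
  pos 6: 100100 XOR 101011 = 001111
  pos 8: 111100 XOR 101011 = 010111
  pos 9: 101110 XOR 101011 = 000101
Remainder (last 5 bits) = 00101. This is the CRC / FCS.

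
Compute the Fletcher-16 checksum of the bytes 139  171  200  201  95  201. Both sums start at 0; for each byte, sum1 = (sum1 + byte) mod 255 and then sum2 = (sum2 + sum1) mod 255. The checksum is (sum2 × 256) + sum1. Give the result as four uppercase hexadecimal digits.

Running sums (mod 255):
  after byte 0 (139): sum1=139, sum2=139
  after byte 1 (171): sum1=55, sum2=194
  after byte 2 (200): sum1=0, sum2=194
  after byte 3 (201): sum1=201, sum2=140
  after byte 4 (95): sum1=41, sum2=181
  after byte 5 (201): sum1=242, sum2=168
Checksum = sum2·256 + sum1 = 168·256 + 242 = 43250 = 0xA8F2.

A8F2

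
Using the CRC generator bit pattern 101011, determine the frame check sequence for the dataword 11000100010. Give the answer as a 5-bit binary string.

Append 5 zeros: 1100010001000000. Divide by 101011 (XOR where the leading bit is 1):
  pos 0: 110001 XOR 101011 = 011010
  pos 1: 110100 XOR 101011 = 011111
  pos 2: 111110 XOR 101011 = 010101
  pos 3: 101010 XOR 101011 = 000001
  pos 8: 110000 XOR 101011 = 011011
  pos 9: 110110 XOR 101011 = 011101
  pos 10: 111010 XOR 101011 = 010001
Remainder (last 5 bits) = 10001. This is the CRC / FCS.

10001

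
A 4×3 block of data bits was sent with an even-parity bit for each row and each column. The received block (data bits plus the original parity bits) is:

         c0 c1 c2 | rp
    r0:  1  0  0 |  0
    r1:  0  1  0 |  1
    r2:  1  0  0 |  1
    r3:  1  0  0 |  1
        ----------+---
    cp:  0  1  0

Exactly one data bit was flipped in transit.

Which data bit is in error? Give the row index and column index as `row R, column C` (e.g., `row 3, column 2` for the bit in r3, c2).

Recompute each row's even parity and compare to rp:
  r0: data parity 1, sent rp 0 → mismatch
  r1: data parity 1, sent rp 1 → ok
  r2: data parity 1, sent rp 1 → ok
  r3: data parity 1, sent rp 1 → ok
Recompute each column's even parity and compare to cp:
  c0: data parity 1, sent cp 0 → mismatch
  c1: data parity 1, sent cp 1 → ok
  c2: data parity 0, sent cp 0 → ok
Exactly one row (r0) and one column (c0) fail → the flipped bit is at their intersection.

row 0, column 0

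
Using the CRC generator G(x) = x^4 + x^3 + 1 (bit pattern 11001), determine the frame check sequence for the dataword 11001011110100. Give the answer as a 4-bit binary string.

Append 4 zeros: 110010111101000000. Divide by 11001 (XOR where the leading bit is 1):
  pos 0: 11001 XOR 11001 = 00000
  pos 6: 11110 XOR 11001 = 00111
  pos 8: 11110 XOR 11001 = 00111
  pos 10: 11100 XOR 11001 = 00101
  pos 12: 10100 XOR 11001 = 01101
  pos 13: 11010 XOR 11001 = 00011
Remainder (last 4 bits) = 0011. This is the CRC / FCS.

0011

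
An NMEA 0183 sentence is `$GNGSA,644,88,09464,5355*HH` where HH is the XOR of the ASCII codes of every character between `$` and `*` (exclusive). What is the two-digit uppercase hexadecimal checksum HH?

XOR the ASCII codes of the payload characters:
  'G' = 0x47 → acc = 0x47
  'N' = 0x4E → acc = 0x09
  'G' = 0x47 → acc = 0x4E
  'S' = 0x53 → acc = 0x1D
  'A' = 0x41 → acc = 0x5C
  ',' = 0x2C → acc = 0x70
  '6' = 0x36 → acc = 0x46
  '4' = 0x34 → acc = 0x72
  '4' = 0x34 → acc = 0x46
  ',' = 0x2C → acc = 0x6A
  '8' = 0x38 → acc = 0x52
  '8' = 0x38 → acc = 0x6A
  ',' = 0x2C → acc = 0x46
  '0' = 0x30 → acc = 0x76
  '9' = 0x39 → acc = 0x4F
  '4' = 0x34 → acc = 0x7B
  '6' = 0x36 → acc = 0x4D
  '4' = 0x34 → acc = 0x79
  ',' = 0x2C → acc = 0x55
  '5' = 0x35 → acc = 0x60
  '3' = 0x33 → acc = 0x53
  '5' = 0x35 → acc = 0x66
  '5' = 0x35 → acc = 0x53
Checksum = 0x53.

53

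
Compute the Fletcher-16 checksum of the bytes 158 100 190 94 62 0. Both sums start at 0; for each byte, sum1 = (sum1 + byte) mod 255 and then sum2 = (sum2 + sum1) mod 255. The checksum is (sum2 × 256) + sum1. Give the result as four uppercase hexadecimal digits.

Running sums (mod 255):
  after byte 0 (158): sum1=158, sum2=158
  after byte 1 (100): sum1=3, sum2=161
  after byte 2 (190): sum1=193, sum2=99
  after byte 3 (94): sum1=32, sum2=131
  after byte 4 (62): sum1=94, sum2=225
  after byte 5 (0): sum1=94, sum2=64
Checksum = sum2·256 + sum1 = 64·256 + 94 = 16478 = 0x405E.

405E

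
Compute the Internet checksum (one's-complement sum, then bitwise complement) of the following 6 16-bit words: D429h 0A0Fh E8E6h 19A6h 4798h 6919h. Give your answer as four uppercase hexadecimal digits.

One's-complement addition (fold any carry out of bit 15 back into bit 0):
  0xD429 + 0x0A0F = 0x0DE38
  0xDE38 + 0xE8E6 = 0x1C71E → wrap carry → 0xC71F
  0xC71F + 0x19A6 = 0x0E0C5
  0xE0C5 + 0x4798 = 0x1285D → wrap carry → 0x285E
  0x285E + 0x6919 = 0x09177
One's-complement sum = 0x9177.
Checksum = ~0x9177 & 0xFFFF = 0x6E88.

6E88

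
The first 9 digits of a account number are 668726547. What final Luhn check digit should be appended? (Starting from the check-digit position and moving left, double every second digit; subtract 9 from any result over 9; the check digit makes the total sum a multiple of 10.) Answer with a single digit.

Partial digits right→left: 7 4 5 6 2 7 8 6 6
Double every second digit counting from the check-digit position (so the 1st, 3rd, 5th, ... of the partial from the right).
  doubled (with −9 where >9): 5 1 4 7 3 → sum 20
  kept as-is: 4 6 7 6 → sum 23
Total = 20 + 23 = 43.
Check digit = (10 − (43 mod 10)) mod 10 = 7.

7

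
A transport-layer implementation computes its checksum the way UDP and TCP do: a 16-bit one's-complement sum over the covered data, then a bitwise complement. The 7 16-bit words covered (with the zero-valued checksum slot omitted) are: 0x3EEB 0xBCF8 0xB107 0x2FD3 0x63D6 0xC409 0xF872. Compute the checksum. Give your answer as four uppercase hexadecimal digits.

One's-complement addition (fold any carry out of bit 15 back into bit 0):
  0x3EEB + 0xBCF8 = 0x0FBE3
  0xFBE3 + 0xB107 = 0x1ACEA → wrap carry → 0xACEB
  0xACEB + 0x2FD3 = 0x0DCBE
  0xDCBE + 0x63D6 = 0x14094 → wrap carry → 0x4095
  0x4095 + 0xC409 = 0x1049E → wrap carry → 0x049F
  0x049F + 0xF872 = 0x0FD11
One's-complement sum = 0xFD11.
Checksum = ~0xFD11 & 0xFFFF = 0x02EE.

02EE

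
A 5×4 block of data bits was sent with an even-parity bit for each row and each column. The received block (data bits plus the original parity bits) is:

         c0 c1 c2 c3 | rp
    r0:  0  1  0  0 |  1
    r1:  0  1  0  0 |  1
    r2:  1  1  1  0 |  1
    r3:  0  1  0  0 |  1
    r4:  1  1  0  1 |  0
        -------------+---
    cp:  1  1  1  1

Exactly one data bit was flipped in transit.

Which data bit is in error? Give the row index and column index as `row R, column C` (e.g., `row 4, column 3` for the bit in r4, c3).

Recompute each row's even parity and compare to rp:
  r0: data parity 1, sent rp 1 → ok
  r1: data parity 1, sent rp 1 → ok
  r2: data parity 1, sent rp 1 → ok
  r3: data parity 1, sent rp 1 → ok
  r4: data parity 1, sent rp 0 → mismatch
Recompute each column's even parity and compare to cp:
  c0: data parity 0, sent cp 1 → mismatch
  c1: data parity 1, sent cp 1 → ok
  c2: data parity 1, sent cp 1 → ok
  c3: data parity 1, sent cp 1 → ok
Exactly one row (r4) and one column (c0) fail → the flipped bit is at their intersection.

row 4, column 0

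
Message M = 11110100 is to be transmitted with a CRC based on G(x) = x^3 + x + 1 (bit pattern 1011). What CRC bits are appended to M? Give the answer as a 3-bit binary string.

Append 3 zeros: 11110100000. Divide by 1011 (XOR where the leading bit is 1):
  pos 0: 1111 XOR 1011 = 0100
  pos 1: 1000 XOR 1011 = 0011
  pos 3: 1110 XOR 1011 = 0101
  pos 4: 1010 XOR 1011 = 0001
  pos 7: 1000 XOR 1011 = 0011
Remainder (last 3 bits) = 011. This is the CRC / FCS.

011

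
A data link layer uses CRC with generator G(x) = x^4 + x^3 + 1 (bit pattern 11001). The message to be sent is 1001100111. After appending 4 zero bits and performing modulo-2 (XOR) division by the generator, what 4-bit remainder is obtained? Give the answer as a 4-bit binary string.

0100

Append 4 zeros: 10011001110000. Divide by 11001 (XOR where the leading bit is 1):
  pos 0: 10011 XOR 11001 = 01010
  pos 1: 10100 XOR 11001 = 01101
  pos 2: 11010 XOR 11001 = 00011
  pos 5: 11111 XOR 11001 = 00110
  pos 7: 11000 XOR 11001 = 00001
Remainder (last 4 bits) = 0100. This is the CRC / FCS.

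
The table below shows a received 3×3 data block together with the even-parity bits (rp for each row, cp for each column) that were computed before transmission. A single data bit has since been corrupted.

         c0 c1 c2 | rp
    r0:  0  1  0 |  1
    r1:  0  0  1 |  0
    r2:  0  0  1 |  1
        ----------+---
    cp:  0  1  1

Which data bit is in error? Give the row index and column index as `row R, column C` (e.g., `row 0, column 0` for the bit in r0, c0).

row 1, column 2

Recompute each row's even parity and compare to rp:
  r0: data parity 1, sent rp 1 → ok
  r1: data parity 1, sent rp 0 → mismatch
  r2: data parity 1, sent rp 1 → ok
Recompute each column's even parity and compare to cp:
  c0: data parity 0, sent cp 0 → ok
  c1: data parity 1, sent cp 1 → ok
  c2: data parity 0, sent cp 1 → mismatch
Exactly one row (r1) and one column (c2) fail → the flipped bit is at their intersection.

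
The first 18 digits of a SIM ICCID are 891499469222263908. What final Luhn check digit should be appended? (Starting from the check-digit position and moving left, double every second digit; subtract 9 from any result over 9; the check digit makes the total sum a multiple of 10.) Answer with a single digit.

6

Partial digits right→left: 8 0 9 3 6 2 2 2 2 9 6 4 9 9 4 1 9 8
Double every second digit counting from the check-digit position (so the 1st, 3rd, 5th, ... of the partial from the right).
  doubled (with −9 where >9): 7 9 3 4 4 3 9 8 9 → sum 56
  kept as-is: 0 3 2 2 9 4 9 1 8 → sum 38
Total = 56 + 38 = 94.
Check digit = (10 − (94 mod 10)) mod 10 = 6.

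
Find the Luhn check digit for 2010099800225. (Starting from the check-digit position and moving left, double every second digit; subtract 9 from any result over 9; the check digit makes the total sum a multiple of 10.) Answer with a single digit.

Partial digits right→left: 5 2 2 0 0 8 9 9 0 0 1 0 2
Double every second digit counting from the check-digit position (so the 1st, 3rd, 5th, ... of the partial from the right).
  doubled (with −9 where >9): 1 4 0 9 0 2 4 → sum 20
  kept as-is: 2 0 8 9 0 0 → sum 19
Total = 20 + 19 = 39.
Check digit = (10 − (39 mod 10)) mod 10 = 1.

1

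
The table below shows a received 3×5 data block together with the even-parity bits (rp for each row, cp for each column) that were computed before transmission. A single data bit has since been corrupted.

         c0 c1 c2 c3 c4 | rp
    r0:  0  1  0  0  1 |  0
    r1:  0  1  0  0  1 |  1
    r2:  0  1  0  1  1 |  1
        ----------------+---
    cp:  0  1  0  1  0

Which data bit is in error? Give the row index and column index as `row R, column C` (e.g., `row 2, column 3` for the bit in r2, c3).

Recompute each row's even parity and compare to rp:
  r0: data parity 0, sent rp 0 → ok
  r1: data parity 0, sent rp 1 → mismatch
  r2: data parity 1, sent rp 1 → ok
Recompute each column's even parity and compare to cp:
  c0: data parity 0, sent cp 0 → ok
  c1: data parity 1, sent cp 1 → ok
  c2: data parity 0, sent cp 0 → ok
  c3: data parity 1, sent cp 1 → ok
  c4: data parity 1, sent cp 0 → mismatch
Exactly one row (r1) and one column (c4) fail → the flipped bit is at their intersection.

row 1, column 4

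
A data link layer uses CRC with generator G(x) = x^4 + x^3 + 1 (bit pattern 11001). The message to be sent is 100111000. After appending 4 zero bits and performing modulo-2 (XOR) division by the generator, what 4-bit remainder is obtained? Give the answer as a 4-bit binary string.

1111

Append 4 zeros: 1001110000000. Divide by 11001 (XOR where the leading bit is 1):
  pos 0: 10011 XOR 11001 = 01010
  pos 1: 10101 XOR 11001 = 01100
  pos 2: 11000 XOR 11001 = 00001
  pos 6: 10000 XOR 11001 = 01001
  pos 7: 10010 XOR 11001 = 01011
  pos 8: 10110 XOR 11001 = 01111
Remainder (last 4 bits) = 1111. This is the CRC / FCS.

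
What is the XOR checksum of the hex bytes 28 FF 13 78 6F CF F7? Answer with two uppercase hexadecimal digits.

EB

XOR the bytes together:
  start with 0x28
  0x28 ⊕ 0xFF = 0xD7
  0xD7 ⊕ 0x13 = 0xC4
  0xC4 ⊕ 0x78 = 0xBC
  0xBC ⊕ 0x6F = 0xD3
  0xD3 ⊕ 0xCF = 0x1C
  0x1C ⊕ 0xF7 = 0xEB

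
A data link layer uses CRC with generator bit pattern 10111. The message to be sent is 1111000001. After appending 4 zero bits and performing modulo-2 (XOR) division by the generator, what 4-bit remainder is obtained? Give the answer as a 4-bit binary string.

1101

Append 4 zeros: 11110000010000. Divide by 10111 (XOR where the leading bit is 1):
  pos 0: 11110 XOR 10111 = 01001
  pos 1: 10010 XOR 10111 = 00101
  pos 3: 10100 XOR 10111 = 00011
  pos 6: 11010 XOR 10111 = 01101
  pos 7: 11010 XOR 10111 = 01101
  pos 8: 11010 XOR 10111 = 01101
  pos 9: 11010 XOR 10111 = 01101
Remainder (last 4 bits) = 1101. This is the CRC / FCS.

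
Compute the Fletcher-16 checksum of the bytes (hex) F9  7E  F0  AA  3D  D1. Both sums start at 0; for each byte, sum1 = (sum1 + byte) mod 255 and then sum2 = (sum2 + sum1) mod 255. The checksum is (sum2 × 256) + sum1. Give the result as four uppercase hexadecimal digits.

Running sums (mod 255):
  after byte 0 (F9): sum1=249, sum2=249
  after byte 1 (7E): sum1=120, sum2=114
  after byte 2 (F0): sum1=105, sum2=219
  after byte 3 (AA): sum1=20, sum2=239
  after byte 4 (3D): sum1=81, sum2=65
  after byte 5 (D1): sum1=35, sum2=100
Checksum = sum2·256 + sum1 = 100·256 + 35 = 25635 = 0x6423.

6423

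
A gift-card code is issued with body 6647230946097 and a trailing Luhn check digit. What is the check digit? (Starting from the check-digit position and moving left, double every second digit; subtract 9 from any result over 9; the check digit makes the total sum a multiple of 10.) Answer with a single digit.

Partial digits right→left: 7 9 0 6 4 9 0 3 2 7 4 6 6
Double every second digit counting from the check-digit position (so the 1st, 3rd, 5th, ... of the partial from the right).
  doubled (with −9 where >9): 5 0 8 0 4 8 3 → sum 28
  kept as-is: 9 6 9 3 7 6 → sum 40
Total = 28 + 40 = 68.
Check digit = (10 − (68 mod 10)) mod 10 = 2.

2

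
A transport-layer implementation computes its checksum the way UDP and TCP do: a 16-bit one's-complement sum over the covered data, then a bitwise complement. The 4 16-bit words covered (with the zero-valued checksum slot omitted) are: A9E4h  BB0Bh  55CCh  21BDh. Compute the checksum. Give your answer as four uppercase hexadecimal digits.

2386

One's-complement addition (fold any carry out of bit 15 back into bit 0):
  0xA9E4 + 0xBB0B = 0x164EF → wrap carry → 0x64F0
  0x64F0 + 0x55CC = 0x0BABC
  0xBABC + 0x21BD = 0x0DC79
One's-complement sum = 0xDC79.
Checksum = ~0xDC79 & 0xFFFF = 0x2386.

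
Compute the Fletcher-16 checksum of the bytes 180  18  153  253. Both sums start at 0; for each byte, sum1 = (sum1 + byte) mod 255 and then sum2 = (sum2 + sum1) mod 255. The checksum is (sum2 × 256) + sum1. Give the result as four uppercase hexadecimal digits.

3A5E

Running sums (mod 255):
  after byte 0 (180): sum1=180, sum2=180
  after byte 1 (18): sum1=198, sum2=123
  after byte 2 (153): sum1=96, sum2=219
  after byte 3 (253): sum1=94, sum2=58
Checksum = sum2·256 + sum1 = 58·256 + 94 = 14942 = 0x3A5E.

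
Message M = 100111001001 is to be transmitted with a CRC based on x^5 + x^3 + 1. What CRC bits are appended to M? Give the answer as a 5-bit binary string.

Append 5 zeros: 10011100100100000. Divide by 101001 (XOR where the leading bit is 1):
  pos 0: 100111 XOR 101001 = 001110
  pos 2: 111000 XOR 101001 = 010001
  pos 3: 100011 XOR 101001 = 001010
  pos 5: 101000 XOR 101001 = 000001
  pos 10: 110000 XOR 101001 = 011001
  pos 11: 110010 XOR 101001 = 011011
Remainder (last 5 bits) = 11011. This is the CRC / FCS.

11011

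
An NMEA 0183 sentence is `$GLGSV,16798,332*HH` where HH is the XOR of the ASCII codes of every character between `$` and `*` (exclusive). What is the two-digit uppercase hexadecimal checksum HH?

XOR the ASCII codes of the payload characters:
  'G' = 0x47 → acc = 0x47
  'L' = 0x4C → acc = 0x0B
  'G' = 0x47 → acc = 0x4C
  'S' = 0x53 → acc = 0x1F
  'V' = 0x56 → acc = 0x49
  ',' = 0x2C → acc = 0x65
  '1' = 0x31 → acc = 0x54
  '6' = 0x36 → acc = 0x62
  '7' = 0x37 → acc = 0x55
  '9' = 0x39 → acc = 0x6C
  '8' = 0x38 → acc = 0x54
  ',' = 0x2C → acc = 0x78
  '3' = 0x33 → acc = 0x4B
  '3' = 0x33 → acc = 0x78
  '2' = 0x32 → acc = 0x4A
Checksum = 0x4A.

4A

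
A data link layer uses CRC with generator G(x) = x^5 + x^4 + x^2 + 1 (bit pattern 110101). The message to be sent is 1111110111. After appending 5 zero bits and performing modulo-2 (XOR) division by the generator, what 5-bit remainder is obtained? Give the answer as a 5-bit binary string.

11010

Append 5 zeros: 111111011100000. Divide by 110101 (XOR where the leading bit is 1):
  pos 0: 111111 XOR 110101 = 001010
  pos 2: 101001 XOR 110101 = 011100
  pos 3: 111001 XOR 110101 = 001100
  pos 5: 110010 XOR 110101 = 000111
  pos 8: 111000 XOR 110101 = 001101
Remainder (last 5 bits) = 11010. This is the CRC / FCS.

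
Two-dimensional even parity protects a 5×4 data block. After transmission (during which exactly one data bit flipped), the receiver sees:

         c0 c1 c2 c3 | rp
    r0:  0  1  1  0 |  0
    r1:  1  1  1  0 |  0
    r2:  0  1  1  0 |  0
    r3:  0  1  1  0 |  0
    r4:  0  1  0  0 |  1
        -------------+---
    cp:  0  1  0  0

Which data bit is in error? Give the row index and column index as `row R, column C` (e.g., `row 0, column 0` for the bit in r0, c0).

row 1, column 0

Recompute each row's even parity and compare to rp:
  r0: data parity 0, sent rp 0 → ok
  r1: data parity 1, sent rp 0 → mismatch
  r2: data parity 0, sent rp 0 → ok
  r3: data parity 0, sent rp 0 → ok
  r4: data parity 1, sent rp 1 → ok
Recompute each column's even parity and compare to cp:
  c0: data parity 1, sent cp 0 → mismatch
  c1: data parity 1, sent cp 1 → ok
  c2: data parity 0, sent cp 0 → ok
  c3: data parity 0, sent cp 0 → ok
Exactly one row (r1) and one column (c0) fail → the flipped bit is at their intersection.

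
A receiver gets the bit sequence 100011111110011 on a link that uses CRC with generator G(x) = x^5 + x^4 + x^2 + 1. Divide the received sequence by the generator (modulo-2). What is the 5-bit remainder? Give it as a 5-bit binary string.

Modulo-2 division of 100011111110011 by 110101:
  pos 0: 100011 XOR 110101 = 010110
  pos 1: 101101 XOR 110101 = 011000
  pos 2: 110001 XOR 110101 = 000100
  pos 5: 100111 XOR 110101 = 010010
  pos 6: 100100 XOR 110101 = 010001
  pos 7: 100010 XOR 110101 = 010111
  pos 8: 101111 XOR 110101 = 011010
  pos 9: 110101 XOR 110101 = 000000
Remainder = 00000 (zero — the frame passes the CRC check).

00000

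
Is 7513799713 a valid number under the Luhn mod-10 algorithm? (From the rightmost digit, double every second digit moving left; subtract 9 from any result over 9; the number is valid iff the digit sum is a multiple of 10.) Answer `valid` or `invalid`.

From the right, keep odd positions and double even positions (subtract 9 from any doubled value over 9):
  doubled (positions 2,4,...): 2 9 5 2 5 → sum 23
  kept (positions 1,3,...): 3 7 9 3 5 → sum 27
Total = 50.
50 mod 10 = 0, so the number is valid.

valid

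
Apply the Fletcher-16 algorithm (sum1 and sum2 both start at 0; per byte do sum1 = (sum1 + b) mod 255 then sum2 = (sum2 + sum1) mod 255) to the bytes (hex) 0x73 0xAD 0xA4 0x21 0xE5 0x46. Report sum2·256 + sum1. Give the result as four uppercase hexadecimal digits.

2113

Running sums (mod 255):
  after byte 0 (0x73): sum1=115, sum2=115
  after byte 1 (0xAD): sum1=33, sum2=148
  after byte 2 (0xA4): sum1=197, sum2=90
  after byte 3 (0x21): sum1=230, sum2=65
  after byte 4 (0xE5): sum1=204, sum2=14
  after byte 5 (0x46): sum1=19, sum2=33
Checksum = sum2·256 + sum1 = 33·256 + 19 = 8467 = 0x2113.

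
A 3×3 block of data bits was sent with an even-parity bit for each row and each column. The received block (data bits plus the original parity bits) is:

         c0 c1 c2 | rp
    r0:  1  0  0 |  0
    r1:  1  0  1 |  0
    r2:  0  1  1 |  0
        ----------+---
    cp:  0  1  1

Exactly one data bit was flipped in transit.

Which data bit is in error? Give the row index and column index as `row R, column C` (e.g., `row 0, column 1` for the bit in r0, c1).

Recompute each row's even parity and compare to rp:
  r0: data parity 1, sent rp 0 → mismatch
  r1: data parity 0, sent rp 0 → ok
  r2: data parity 0, sent rp 0 → ok
Recompute each column's even parity and compare to cp:
  c0: data parity 0, sent cp 0 → ok
  c1: data parity 1, sent cp 1 → ok
  c2: data parity 0, sent cp 1 → mismatch
Exactly one row (r0) and one column (c2) fail → the flipped bit is at their intersection.

row 0, column 2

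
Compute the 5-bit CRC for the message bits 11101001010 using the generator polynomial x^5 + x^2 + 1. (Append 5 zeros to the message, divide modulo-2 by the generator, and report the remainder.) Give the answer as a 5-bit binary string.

Append 5 zeros: 1110100101000000. Divide by 100101 (XOR where the leading bit is 1):
  pos 0: 111010 XOR 100101 = 011111
  pos 1: 111110 XOR 100101 = 011011
  pos 2: 110111 XOR 100101 = 010010
  pos 3: 100100 XOR 100101 = 000001
  pos 8: 110000 XOR 100101 = 010101
  pos 9: 101010 XOR 100101 = 001111
Remainder (last 5 bits) = 11110. This is the CRC / FCS.

11110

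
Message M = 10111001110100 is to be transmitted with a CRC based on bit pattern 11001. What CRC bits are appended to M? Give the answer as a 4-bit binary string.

0001

Append 4 zeros: 101110011101000000. Divide by 11001 (XOR where the leading bit is 1):
  pos 0: 10111 XOR 11001 = 01110
  pos 1: 11100 XOR 11001 = 00101
  pos 3: 10101 XOR 11001 = 01100
  pos 4: 11001 XOR 11001 = 00000
  pos 9: 10100 XOR 11001 = 01101
  pos 10: 11010 XOR 11001 = 00011
  pos 13: 11000 XOR 11001 = 00001
Remainder (last 4 bits) = 0001. This is the CRC / FCS.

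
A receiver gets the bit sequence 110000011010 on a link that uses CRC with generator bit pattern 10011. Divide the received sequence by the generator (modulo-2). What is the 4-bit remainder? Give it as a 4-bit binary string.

0000

Modulo-2 division of 110000011010 by 10011:
  pos 0: 11000 XOR 10011 = 01011
  pos 1: 10110 XOR 10011 = 00101
  pos 3: 10101 XOR 10011 = 00110
  pos 5: 11010 XOR 10011 = 01001
  pos 6: 10011 XOR 10011 = 00000
Remainder = 0000 (zero — the frame passes the CRC check).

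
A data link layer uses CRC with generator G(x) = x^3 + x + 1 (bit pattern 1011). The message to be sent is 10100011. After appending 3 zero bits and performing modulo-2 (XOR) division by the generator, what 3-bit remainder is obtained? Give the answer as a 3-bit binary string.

100

Append 3 zeros: 10100011000. Divide by 1011 (XOR where the leading bit is 1):
  pos 0: 1010 XOR 1011 = 0001
  pos 3: 1001 XOR 1011 = 0010
  pos 5: 1010 XOR 1011 = 0001
Remainder (last 3 bits) = 100. This is the CRC / FCS.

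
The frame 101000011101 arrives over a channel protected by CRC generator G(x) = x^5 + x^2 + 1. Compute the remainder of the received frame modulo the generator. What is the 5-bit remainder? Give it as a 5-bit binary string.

00000

Modulo-2 division of 101000011101 by 100101:
  pos 0: 101000 XOR 100101 = 001101
  pos 2: 110101 XOR 100101 = 010000
  pos 3: 100001 XOR 100101 = 000100
  pos 6: 100101 XOR 100101 = 000000
Remainder = 00000 (zero — the frame passes the CRC check).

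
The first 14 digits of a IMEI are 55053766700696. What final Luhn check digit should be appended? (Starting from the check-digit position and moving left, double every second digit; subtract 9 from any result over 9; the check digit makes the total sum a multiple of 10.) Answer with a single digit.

4

Partial digits right→left: 6 9 6 0 0 7 6 6 7 3 5 0 5 5
Double every second digit counting from the check-digit position (so the 1st, 3rd, 5th, ... of the partial from the right).
  doubled (with −9 where >9): 3 3 0 3 5 1 1 → sum 16
  kept as-is: 9 0 7 6 3 0 5 → sum 30
Total = 16 + 30 = 46.
Check digit = (10 − (46 mod 10)) mod 10 = 4.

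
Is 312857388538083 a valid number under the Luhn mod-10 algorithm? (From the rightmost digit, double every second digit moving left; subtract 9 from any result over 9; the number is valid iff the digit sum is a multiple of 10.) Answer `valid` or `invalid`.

From the right, keep odd positions and double even positions (subtract 9 from any doubled value over 9):
  doubled (positions 2,4,...): 7 7 1 7 5 7 2 → sum 36
  kept (positions 1,3,...): 3 0 3 8 3 5 2 3 → sum 27
Total = 63.
63 mod 10 = 3, so the number is invalid.

invalid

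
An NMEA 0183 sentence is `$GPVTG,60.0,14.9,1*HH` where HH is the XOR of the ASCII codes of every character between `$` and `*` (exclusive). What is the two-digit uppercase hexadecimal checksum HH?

45

XOR the ASCII codes of the payload characters:
  'G' = 0x47 → acc = 0x47
  'P' = 0x50 → acc = 0x17
  'V' = 0x56 → acc = 0x41
  'T' = 0x54 → acc = 0x15
  'G' = 0x47 → acc = 0x52
  ',' = 0x2C → acc = 0x7E
  '6' = 0x36 → acc = 0x48
  '0' = 0x30 → acc = 0x78
  '.' = 0x2E → acc = 0x56
  '0' = 0x30 → acc = 0x66
  ',' = 0x2C → acc = 0x4A
  '1' = 0x31 → acc = 0x7B
  '4' = 0x34 → acc = 0x4F
  '.' = 0x2E → acc = 0x61
  '9' = 0x39 → acc = 0x58
  ',' = 0x2C → acc = 0x74
  '1' = 0x31 → acc = 0x45
Checksum = 0x45.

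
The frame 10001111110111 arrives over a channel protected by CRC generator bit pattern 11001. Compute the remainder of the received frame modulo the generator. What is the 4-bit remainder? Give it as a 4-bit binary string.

0000

Modulo-2 division of 10001111110111 by 11001:
  pos 0: 10001 XOR 11001 = 01000
  pos 1: 10001 XOR 11001 = 01000
  pos 2: 10001 XOR 11001 = 01000
  pos 3: 10001 XOR 11001 = 01000
  pos 4: 10001 XOR 11001 = 01000
  pos 5: 10001 XOR 11001 = 01000
  pos 6: 10000 XOR 11001 = 01001
  pos 7: 10011 XOR 11001 = 01010
  pos 8: 10101 XOR 11001 = 01100
  pos 9: 11001 XOR 11001 = 00000
Remainder = 0000 (zero — the frame passes the CRC check).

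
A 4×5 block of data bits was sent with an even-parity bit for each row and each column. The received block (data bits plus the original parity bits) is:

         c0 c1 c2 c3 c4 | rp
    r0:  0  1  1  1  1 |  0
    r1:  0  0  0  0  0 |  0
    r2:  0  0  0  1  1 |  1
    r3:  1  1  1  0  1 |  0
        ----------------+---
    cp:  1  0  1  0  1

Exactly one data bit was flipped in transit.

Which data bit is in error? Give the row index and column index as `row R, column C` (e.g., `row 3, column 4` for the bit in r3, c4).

row 2, column 2

Recompute each row's even parity and compare to rp:
  r0: data parity 0, sent rp 0 → ok
  r1: data parity 0, sent rp 0 → ok
  r2: data parity 0, sent rp 1 → mismatch
  r3: data parity 0, sent rp 0 → ok
Recompute each column's even parity and compare to cp:
  c0: data parity 1, sent cp 1 → ok
  c1: data parity 0, sent cp 0 → ok
  c2: data parity 0, sent cp 1 → mismatch
  c3: data parity 0, sent cp 0 → ok
  c4: data parity 1, sent cp 1 → ok
Exactly one row (r2) and one column (c2) fail → the flipped bit is at their intersection.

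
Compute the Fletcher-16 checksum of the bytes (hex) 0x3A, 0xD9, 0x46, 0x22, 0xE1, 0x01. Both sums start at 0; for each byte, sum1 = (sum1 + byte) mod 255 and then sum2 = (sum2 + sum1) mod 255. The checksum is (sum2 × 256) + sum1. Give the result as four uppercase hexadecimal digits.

Running sums (mod 255):
  after byte 0 (0x3A): sum1=58, sum2=58
  after byte 1 (0xD9): sum1=20, sum2=78
  after byte 2 (0x46): sum1=90, sum2=168
  after byte 3 (0x22): sum1=124, sum2=37
  after byte 4 (0xE1): sum1=94, sum2=131
  after byte 5 (0x01): sum1=95, sum2=226
Checksum = sum2·256 + sum1 = 226·256 + 95 = 57951 = 0xE25F.

E25F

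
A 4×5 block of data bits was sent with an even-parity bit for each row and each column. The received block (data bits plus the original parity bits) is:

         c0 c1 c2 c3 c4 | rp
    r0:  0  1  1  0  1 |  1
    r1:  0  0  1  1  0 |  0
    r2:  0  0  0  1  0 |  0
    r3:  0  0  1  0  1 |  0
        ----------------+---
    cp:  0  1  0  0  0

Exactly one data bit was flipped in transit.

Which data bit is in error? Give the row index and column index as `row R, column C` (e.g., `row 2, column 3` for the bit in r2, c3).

row 2, column 2

Recompute each row's even parity and compare to rp:
  r0: data parity 1, sent rp 1 → ok
  r1: data parity 0, sent rp 0 → ok
  r2: data parity 1, sent rp 0 → mismatch
  r3: data parity 0, sent rp 0 → ok
Recompute each column's even parity and compare to cp:
  c0: data parity 0, sent cp 0 → ok
  c1: data parity 1, sent cp 1 → ok
  c2: data parity 1, sent cp 0 → mismatch
  c3: data parity 0, sent cp 0 → ok
  c4: data parity 0, sent cp 0 → ok
Exactly one row (r2) and one column (c2) fail → the flipped bit is at their intersection.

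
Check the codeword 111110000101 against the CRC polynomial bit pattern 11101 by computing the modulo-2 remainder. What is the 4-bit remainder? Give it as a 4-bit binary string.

Modulo-2 division of 111110000101 by 11101:
  pos 0: 11111 XOR 11101 = 00010
  pos 3: 10000 XOR 11101 = 01101
  pos 4: 11010 XOR 11101 = 00111
  pos 6: 11110 XOR 11101 = 00011
Remainder = 0111 (nonzero — an error is detected).

0111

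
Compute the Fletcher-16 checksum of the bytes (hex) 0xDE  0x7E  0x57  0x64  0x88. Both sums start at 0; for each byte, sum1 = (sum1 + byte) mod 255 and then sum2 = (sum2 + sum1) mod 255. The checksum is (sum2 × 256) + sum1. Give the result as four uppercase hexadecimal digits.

Running sums (mod 255):
  after byte 0 (0xDE): sum1=222, sum2=222
  after byte 1 (0x7E): sum1=93, sum2=60
  after byte 2 (0x57): sum1=180, sum2=240
  after byte 3 (0x64): sum1=25, sum2=10
  after byte 4 (0x88): sum1=161, sum2=171
Checksum = sum2·256 + sum1 = 171·256 + 161 = 43937 = 0xABA1.

ABA1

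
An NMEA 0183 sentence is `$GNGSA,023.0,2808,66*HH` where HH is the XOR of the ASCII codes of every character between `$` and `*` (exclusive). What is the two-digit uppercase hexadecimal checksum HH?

XOR the ASCII codes of the payload characters:
  'G' = 0x47 → acc = 0x47
  'N' = 0x4E → acc = 0x09
  'G' = 0x47 → acc = 0x4E
  'S' = 0x53 → acc = 0x1D
  'A' = 0x41 → acc = 0x5C
  ',' = 0x2C → acc = 0x70
  '0' = 0x30 → acc = 0x40
  '2' = 0x32 → acc = 0x72
  '3' = 0x33 → acc = 0x41
  '.' = 0x2E → acc = 0x6F
  '0' = 0x30 → acc = 0x5F
  ',' = 0x2C → acc = 0x73
  '2' = 0x32 → acc = 0x41
  '8' = 0x38 → acc = 0x79
  '0' = 0x30 → acc = 0x49
  '8' = 0x38 → acc = 0x71
  ',' = 0x2C → acc = 0x5D
  '6' = 0x36 → acc = 0x6B
  '6' = 0x36 → acc = 0x5D
Checksum = 0x5D.

5D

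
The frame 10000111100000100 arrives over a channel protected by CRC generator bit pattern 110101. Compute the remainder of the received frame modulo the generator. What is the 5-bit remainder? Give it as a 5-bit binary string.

00000

Modulo-2 division of 10000111100000100 by 110101:
  pos 0: 100001 XOR 110101 = 010100
  pos 1: 101001 XOR 110101 = 011100
  pos 2: 111001 XOR 110101 = 001100
  pos 4: 110010 XOR 110101 = 000111
  pos 7: 111000 XOR 110101 = 001101
  pos 9: 110101 XOR 110101 = 000000
Remainder = 00000 (zero — the frame passes the CRC check).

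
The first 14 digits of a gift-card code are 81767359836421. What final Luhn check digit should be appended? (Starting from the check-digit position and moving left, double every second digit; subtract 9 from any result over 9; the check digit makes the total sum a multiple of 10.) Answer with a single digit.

1

Partial digits right→left: 1 2 4 6 3 8 9 5 3 7 6 7 1 8
Double every second digit counting from the check-digit position (so the 1st, 3rd, 5th, ... of the partial from the right).
  doubled (with −9 where >9): 2 8 6 9 6 3 2 → sum 36
  kept as-is: 2 6 8 5 7 7 8 → sum 43
Total = 36 + 43 = 79.
Check digit = (10 − (79 mod 10)) mod 10 = 1.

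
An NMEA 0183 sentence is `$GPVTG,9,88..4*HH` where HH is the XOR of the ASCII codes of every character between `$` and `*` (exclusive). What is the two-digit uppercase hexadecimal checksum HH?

5F

XOR the ASCII codes of the payload characters:
  'G' = 0x47 → acc = 0x47
  'P' = 0x50 → acc = 0x17
  'V' = 0x56 → acc = 0x41
  'T' = 0x54 → acc = 0x15
  'G' = 0x47 → acc = 0x52
  ',' = 0x2C → acc = 0x7E
  '9' = 0x39 → acc = 0x47
  ',' = 0x2C → acc = 0x6B
  '8' = 0x38 → acc = 0x53
  '8' = 0x38 → acc = 0x6B
  '.' = 0x2E → acc = 0x45
  '.' = 0x2E → acc = 0x6B
  '4' = 0x34 → acc = 0x5F
Checksum = 0x5F.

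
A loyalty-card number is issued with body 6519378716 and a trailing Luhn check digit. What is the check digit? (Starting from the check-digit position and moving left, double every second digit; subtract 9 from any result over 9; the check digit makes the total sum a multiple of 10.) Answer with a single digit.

Partial digits right→left: 6 1 7 8 7 3 9 1 5 6
Double every second digit counting from the check-digit position (so the 1st, 3rd, 5th, ... of the partial from the right).
  doubled (with −9 where >9): 3 5 5 9 1 → sum 23
  kept as-is: 1 8 3 1 6 → sum 19
Total = 23 + 19 = 42.
Check digit = (10 − (42 mod 10)) mod 10 = 8.

8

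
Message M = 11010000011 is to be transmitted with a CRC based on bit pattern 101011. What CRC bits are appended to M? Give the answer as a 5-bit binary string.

Append 5 zeros: 1101000001100000. Divide by 101011 (XOR where the leading bit is 1):
  pos 0: 110100 XOR 101011 = 011111
  pos 1: 111110 XOR 101011 = 010101
  pos 2: 101010 XOR 101011 = 000001
  pos 7: 101100 XOR 101011 = 000111
  pos 10: 111000 XOR 101011 = 010011
Remainder (last 5 bits) = 10011. This is the CRC / FCS.

10011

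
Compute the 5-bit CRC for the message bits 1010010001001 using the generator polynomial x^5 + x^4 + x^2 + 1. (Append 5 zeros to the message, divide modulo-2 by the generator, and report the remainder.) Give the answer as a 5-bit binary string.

11010

Append 5 zeros: 101001000100100000. Divide by 110101 (XOR where the leading bit is 1):
  pos 0: 101001 XOR 110101 = 011100
  pos 1: 111000 XOR 110101 = 001101
  pos 3: 110100 XOR 110101 = 000001
  pos 8: 110010 XOR 110101 = 000111
  pos 11: 111000 XOR 110101 = 001101
Remainder (last 5 bits) = 11010. This is the CRC / FCS.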